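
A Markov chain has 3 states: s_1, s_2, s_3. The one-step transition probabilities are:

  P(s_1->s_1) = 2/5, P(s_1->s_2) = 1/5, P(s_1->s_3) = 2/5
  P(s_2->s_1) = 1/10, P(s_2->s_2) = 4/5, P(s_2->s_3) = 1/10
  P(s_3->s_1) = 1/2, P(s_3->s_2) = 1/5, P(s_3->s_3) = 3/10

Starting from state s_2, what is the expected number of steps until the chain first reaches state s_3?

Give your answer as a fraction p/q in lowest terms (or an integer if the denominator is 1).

Let h_i = expected steps to first reach s_3 from state i.
Boundary: h_s_3 = 0.
First-step equations for the other states:
  h_s_1 = 1 + 2/5*h_s_1 + 1/5*h_s_2 + 2/5*h_s_3
  h_s_2 = 1 + 1/10*h_s_1 + 4/5*h_s_2 + 1/10*h_s_3

Substituting h_s_3 = 0 and rearranging gives the linear system (I - Q) h = 1:
  [3/5, -1/5] . (h_s_1, h_s_2) = 1
  [-1/10, 1/5] . (h_s_1, h_s_2) = 1

Solving yields:
  h_s_1 = 4
  h_s_2 = 7

Starting state is s_2, so the expected hitting time is h_s_2 = 7.

Answer: 7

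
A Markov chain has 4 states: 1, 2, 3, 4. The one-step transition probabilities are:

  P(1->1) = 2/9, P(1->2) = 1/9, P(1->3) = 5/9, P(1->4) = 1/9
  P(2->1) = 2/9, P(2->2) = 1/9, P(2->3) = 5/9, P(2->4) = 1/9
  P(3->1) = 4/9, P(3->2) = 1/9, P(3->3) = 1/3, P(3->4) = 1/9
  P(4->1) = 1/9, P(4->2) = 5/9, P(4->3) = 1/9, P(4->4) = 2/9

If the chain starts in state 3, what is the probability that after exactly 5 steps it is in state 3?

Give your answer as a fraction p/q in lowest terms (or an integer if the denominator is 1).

Answer: 24143/59049

Derivation:
Computing P^5 by repeated multiplication:
P^1 =
  1: [2/9, 1/9, 5/9, 1/9]
  2: [2/9, 1/9, 5/9, 1/9]
  3: [4/9, 1/9, 1/3, 1/9]
  4: [1/9, 5/9, 1/9, 2/9]
P^2 =
  1: [1/3, 13/81, 31/81, 10/81]
  2: [1/3, 13/81, 31/81, 10/81]
  3: [23/81, 13/81, 35/81, 10/81]
  4: [2/9, 17/81, 35/81, 11/81]
P^3 =
  1: [214/729, 121/729, 101/243, 91/729]
  2: [214/729, 121/729, 101/243, 91/729]
  3: [74/243, 121/729, 295/729, 91/729]
  4: [221/729, 125/729, 97/243, 92/729]
P^4 =
  1: [1973/6561, 1093/6561, 2675/6561, 820/6561]
  2: [1973/6561, 1093/6561, 2675/6561, 820/6561]
  3: [1957/6561, 1093/6561, 299/729, 820/6561]
  4: [1948/6561, 1097/6561, 2695/6561, 821/6561]
P^5 =
  1: [5884/19683, 9841/59049, 24175/59049, 7381/59049]
  2: [5884/19683, 9841/59049, 24175/59049, 7381/59049]
  3: [17684/59049, 9841/59049, 24143/59049, 7381/59049]
  4: [5897/19683, 9845/59049, 24131/59049, 7382/59049]

(P^5)[3 -> 3] = 24143/59049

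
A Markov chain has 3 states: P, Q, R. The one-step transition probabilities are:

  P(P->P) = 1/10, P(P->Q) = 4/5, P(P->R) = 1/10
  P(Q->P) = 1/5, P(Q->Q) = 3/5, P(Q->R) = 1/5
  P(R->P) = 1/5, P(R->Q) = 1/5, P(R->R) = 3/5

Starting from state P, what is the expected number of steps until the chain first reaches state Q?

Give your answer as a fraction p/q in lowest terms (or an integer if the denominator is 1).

Let h_i = expected steps to first reach Q from state i.
Boundary: h_Q = 0.
First-step equations for the other states:
  h_P = 1 + 1/10*h_P + 4/5*h_Q + 1/10*h_R
  h_R = 1 + 1/5*h_P + 1/5*h_Q + 3/5*h_R

Substituting h_Q = 0 and rearranging gives the linear system (I - Q) h = 1:
  [9/10, -1/10] . (h_P, h_R) = 1
  [-1/5, 2/5] . (h_P, h_R) = 1

Solving yields:
  h_P = 25/17
  h_R = 55/17

Starting state is P, so the expected hitting time is h_P = 25/17.

Answer: 25/17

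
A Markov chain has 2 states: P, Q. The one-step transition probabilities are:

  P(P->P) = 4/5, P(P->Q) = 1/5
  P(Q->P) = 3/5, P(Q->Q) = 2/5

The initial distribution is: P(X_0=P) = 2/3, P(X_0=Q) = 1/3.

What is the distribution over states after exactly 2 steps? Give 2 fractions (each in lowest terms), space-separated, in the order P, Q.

Answer: 56/75 19/75

Derivation:
Propagating the distribution step by step (d_{t+1} = d_t * P):
d_0 = (P=2/3, Q=1/3)
  d_1[P] = 2/3*4/5 + 1/3*3/5 = 11/15
  d_1[Q] = 2/3*1/5 + 1/3*2/5 = 4/15
d_1 = (P=11/15, Q=4/15)
  d_2[P] = 11/15*4/5 + 4/15*3/5 = 56/75
  d_2[Q] = 11/15*1/5 + 4/15*2/5 = 19/75
d_2 = (P=56/75, Q=19/75)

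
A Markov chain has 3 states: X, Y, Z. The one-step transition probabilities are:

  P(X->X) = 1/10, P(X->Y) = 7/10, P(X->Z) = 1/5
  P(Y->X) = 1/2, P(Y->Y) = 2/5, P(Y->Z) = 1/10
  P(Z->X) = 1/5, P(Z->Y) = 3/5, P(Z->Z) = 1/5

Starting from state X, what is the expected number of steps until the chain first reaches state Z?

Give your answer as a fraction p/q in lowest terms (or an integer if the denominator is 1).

Answer: 130/19

Derivation:
Let h_i = expected steps to first reach Z from state i.
Boundary: h_Z = 0.
First-step equations for the other states:
  h_X = 1 + 1/10*h_X + 7/10*h_Y + 1/5*h_Z
  h_Y = 1 + 1/2*h_X + 2/5*h_Y + 1/10*h_Z

Substituting h_Z = 0 and rearranging gives the linear system (I - Q) h = 1:
  [9/10, -7/10] . (h_X, h_Y) = 1
  [-1/2, 3/5] . (h_X, h_Y) = 1

Solving yields:
  h_X = 130/19
  h_Y = 140/19

Starting state is X, so the expected hitting time is h_X = 130/19.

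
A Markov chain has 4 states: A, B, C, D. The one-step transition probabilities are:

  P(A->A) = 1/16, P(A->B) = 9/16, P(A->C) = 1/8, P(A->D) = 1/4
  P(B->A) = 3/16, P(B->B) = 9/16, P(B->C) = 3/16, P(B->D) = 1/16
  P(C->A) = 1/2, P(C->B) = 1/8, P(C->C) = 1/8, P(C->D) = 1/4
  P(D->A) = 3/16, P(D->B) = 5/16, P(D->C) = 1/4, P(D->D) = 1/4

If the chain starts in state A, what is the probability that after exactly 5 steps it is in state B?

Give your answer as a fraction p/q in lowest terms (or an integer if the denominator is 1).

Computing P^5 by repeated multiplication:
P^1 =
  A: [1/16, 9/16, 1/8, 1/4]
  B: [3/16, 9/16, 3/16, 1/16]
  C: [1/2, 1/8, 1/8, 1/4]
  D: [3/16, 5/16, 1/4, 1/4]
P^2 =
  A: [7/32, 57/128, 49/256, 37/256]
  B: [57/256, 119/256, 43/256, 37/256]
  C: [21/128, 57/128, 21/128, 29/128]
  D: [31/128, 25/64, 45/256, 49/256]
P^3 =
  A: [901/4096, 1813/4096, 175/1024, 341/2048]
  B: [869/4096, 1855/4096, 705/4096, 667/4096]
  C: [447/2048, 889/2048, 371/2048, 341/2048]
  D: [869/4096, 1793/4096, 355/2048, 181/1024]
P^4 =
  A: [6993/32768, 7309/16384, 11369/65536, 10945/65536]
  B: [14075/65536, 29261/65536, 11381/65536, 10819/65536]
  C: [7105/32768, 14471/32768, 5667/32768, 5525/32768]
  D: [3525/16384, 14499/32768, 11433/65536, 11005/65536]
P^5 =
  A: [225481/1048576, 466461/1048576, 91099/524288, 43609/262144]
  B: [225363/1048576, 466881/1048576, 181971/1048576, 174361/1048576]
  C: [112429/524288, 233143/524288, 91057/524288, 87659/524288]
  D: [225573/1048576, 465773/1048576, 2845/16384, 87575/524288]

(P^5)[A -> B] = 466461/1048576

Answer: 466461/1048576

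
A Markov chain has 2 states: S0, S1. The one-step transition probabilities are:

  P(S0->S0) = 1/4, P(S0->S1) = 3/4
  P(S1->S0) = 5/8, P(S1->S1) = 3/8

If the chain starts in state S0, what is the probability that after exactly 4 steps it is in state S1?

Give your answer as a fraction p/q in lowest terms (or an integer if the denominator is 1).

Answer: 1095/2048

Derivation:
Computing P^4 by repeated multiplication:
P^1 =
  S0: [1/4, 3/4]
  S1: [5/8, 3/8]
P^2 =
  S0: [17/32, 15/32]
  S1: [25/64, 39/64]
P^3 =
  S0: [109/256, 147/256]
  S1: [245/512, 267/512]
P^4 =
  S0: [953/2048, 1095/2048]
  S1: [1825/4096, 2271/4096]

(P^4)[S0 -> S1] = 1095/2048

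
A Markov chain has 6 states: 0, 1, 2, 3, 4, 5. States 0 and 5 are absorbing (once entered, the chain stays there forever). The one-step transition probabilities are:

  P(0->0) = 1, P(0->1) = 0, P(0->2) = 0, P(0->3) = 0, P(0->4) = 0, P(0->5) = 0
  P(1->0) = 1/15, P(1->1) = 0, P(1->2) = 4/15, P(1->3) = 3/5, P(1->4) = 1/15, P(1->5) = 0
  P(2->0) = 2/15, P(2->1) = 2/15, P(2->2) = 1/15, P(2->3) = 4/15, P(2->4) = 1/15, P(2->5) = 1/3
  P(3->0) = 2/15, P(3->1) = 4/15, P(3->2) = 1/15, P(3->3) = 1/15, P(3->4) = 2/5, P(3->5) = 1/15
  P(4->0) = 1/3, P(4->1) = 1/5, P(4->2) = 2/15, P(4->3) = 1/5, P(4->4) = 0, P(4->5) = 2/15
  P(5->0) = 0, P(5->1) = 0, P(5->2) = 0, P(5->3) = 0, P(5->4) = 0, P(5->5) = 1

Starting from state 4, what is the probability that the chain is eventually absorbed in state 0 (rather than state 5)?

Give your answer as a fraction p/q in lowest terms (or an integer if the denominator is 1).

Answer: 3849/6032

Derivation:
Let a_i = P(absorbed in 0 | start in state i).
Boundary conditions: a_0 = 1, a_5 = 0.
For each transient state i, a_i = sum_j P(i->j) * a_j:
  a_1 = 1/15*a_0 + 0*a_1 + 4/15*a_2 + 3/5*a_3 + 1/15*a_4 + 0*a_5
  a_2 = 2/15*a_0 + 2/15*a_1 + 1/15*a_2 + 4/15*a_3 + 1/15*a_4 + 1/3*a_5
  a_3 = 2/15*a_0 + 4/15*a_1 + 1/15*a_2 + 1/15*a_3 + 2/5*a_4 + 1/15*a_5
  a_4 = 1/3*a_0 + 1/5*a_1 + 2/15*a_2 + 1/5*a_3 + 0*a_4 + 2/15*a_5

Substituting a_0 = 1 and a_5 = 0, rearrange to (I - Q) a = r where r[i] = P(i -> 0):
  [1, -4/15, -3/5, -1/15] . (a_1, a_2, a_3, a_4) = 1/15
  [-2/15, 14/15, -4/15, -1/15] . (a_1, a_2, a_3, a_4) = 2/15
  [-4/15, -1/15, 14/15, -2/5] . (a_1, a_2, a_3, a_4) = 2/15
  [-1/5, -2/15, -1/5, 1] . (a_1, a_2, a_3, a_4) = 1/3

Solving yields:
  a_1 = 7263/12064
  a_2 = 2725/6032
  a_3 = 7487/12064
  a_4 = 3849/6032

Starting state is 4, so the absorption probability is a_4 = 3849/6032.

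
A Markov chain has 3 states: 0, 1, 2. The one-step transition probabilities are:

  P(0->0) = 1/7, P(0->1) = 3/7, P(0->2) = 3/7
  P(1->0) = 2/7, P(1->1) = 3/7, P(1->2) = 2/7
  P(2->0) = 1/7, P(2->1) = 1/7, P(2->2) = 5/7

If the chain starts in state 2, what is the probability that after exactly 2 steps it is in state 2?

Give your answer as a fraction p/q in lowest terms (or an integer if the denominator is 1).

Computing P^2 by repeated multiplication:
P^1 =
  0: [1/7, 3/7, 3/7]
  1: [2/7, 3/7, 2/7]
  2: [1/7, 1/7, 5/7]
P^2 =
  0: [10/49, 15/49, 24/49]
  1: [10/49, 17/49, 22/49]
  2: [8/49, 11/49, 30/49]

(P^2)[2 -> 2] = 30/49

Answer: 30/49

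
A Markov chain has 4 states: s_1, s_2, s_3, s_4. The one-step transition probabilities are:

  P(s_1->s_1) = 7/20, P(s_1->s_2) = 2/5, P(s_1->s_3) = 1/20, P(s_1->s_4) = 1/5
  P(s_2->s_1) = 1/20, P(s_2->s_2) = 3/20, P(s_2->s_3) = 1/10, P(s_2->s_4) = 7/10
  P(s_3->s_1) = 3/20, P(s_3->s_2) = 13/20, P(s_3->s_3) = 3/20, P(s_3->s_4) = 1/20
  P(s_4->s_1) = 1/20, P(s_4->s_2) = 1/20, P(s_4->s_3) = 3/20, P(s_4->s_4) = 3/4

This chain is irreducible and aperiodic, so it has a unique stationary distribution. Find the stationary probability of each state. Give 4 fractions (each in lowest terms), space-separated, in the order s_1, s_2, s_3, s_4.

Answer: 239/2647 473/2647 699/5294 3171/5294

Derivation:
The stationary distribution satisfies pi = pi * P, i.e.:
  pi_s_1 = 7/20*pi_s_1 + 1/20*pi_s_2 + 3/20*pi_s_3 + 1/20*pi_s_4
  pi_s_2 = 2/5*pi_s_1 + 3/20*pi_s_2 + 13/20*pi_s_3 + 1/20*pi_s_4
  pi_s_3 = 1/20*pi_s_1 + 1/10*pi_s_2 + 3/20*pi_s_3 + 3/20*pi_s_4
  pi_s_4 = 1/5*pi_s_1 + 7/10*pi_s_2 + 1/20*pi_s_3 + 3/4*pi_s_4
with normalization: pi_s_1 + pi_s_2 + pi_s_3 + pi_s_4 = 1.

Using the first 3 balance equations plus normalization, the linear system A*pi = b is:
  [-13/20, 1/20, 3/20, 1/20] . pi = 0
  [2/5, -17/20, 13/20, 1/20] . pi = 0
  [1/20, 1/10, -17/20, 3/20] . pi = 0
  [1, 1, 1, 1] . pi = 1

Solving yields:
  pi_s_1 = 239/2647
  pi_s_2 = 473/2647
  pi_s_3 = 699/5294
  pi_s_4 = 3171/5294

Verification (pi * P):
  239/2647*7/20 + 473/2647*1/20 + 699/5294*3/20 + 3171/5294*1/20 = 239/2647 = pi_s_1  (ok)
  239/2647*2/5 + 473/2647*3/20 + 699/5294*13/20 + 3171/5294*1/20 = 473/2647 = pi_s_2  (ok)
  239/2647*1/20 + 473/2647*1/10 + 699/5294*3/20 + 3171/5294*3/20 = 699/5294 = pi_s_3  (ok)
  239/2647*1/5 + 473/2647*7/10 + 699/5294*1/20 + 3171/5294*3/4 = 3171/5294 = pi_s_4  (ok)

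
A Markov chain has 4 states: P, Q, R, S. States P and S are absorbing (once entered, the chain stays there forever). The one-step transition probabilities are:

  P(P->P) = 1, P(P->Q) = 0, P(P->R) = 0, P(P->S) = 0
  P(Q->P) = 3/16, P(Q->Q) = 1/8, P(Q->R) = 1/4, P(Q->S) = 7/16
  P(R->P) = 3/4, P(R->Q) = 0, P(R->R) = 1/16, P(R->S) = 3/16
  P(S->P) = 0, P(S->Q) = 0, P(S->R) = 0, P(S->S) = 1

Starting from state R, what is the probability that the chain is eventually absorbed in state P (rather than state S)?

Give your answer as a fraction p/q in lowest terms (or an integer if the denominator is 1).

Answer: 4/5

Derivation:
Let a_i = P(absorbed in P | start in state i).
Boundary conditions: a_P = 1, a_S = 0.
For each transient state i, a_i = sum_j P(i->j) * a_j:
  a_Q = 3/16*a_P + 1/8*a_Q + 1/4*a_R + 7/16*a_S
  a_R = 3/4*a_P + 0*a_Q + 1/16*a_R + 3/16*a_S

Substituting a_P = 1 and a_S = 0, rearrange to (I - Q) a = r where r[i] = P(i -> P):
  [7/8, -1/4] . (a_Q, a_R) = 3/16
  [0, 15/16] . (a_Q, a_R) = 3/4

Solving yields:
  a_Q = 31/70
  a_R = 4/5

Starting state is R, so the absorption probability is a_R = 4/5.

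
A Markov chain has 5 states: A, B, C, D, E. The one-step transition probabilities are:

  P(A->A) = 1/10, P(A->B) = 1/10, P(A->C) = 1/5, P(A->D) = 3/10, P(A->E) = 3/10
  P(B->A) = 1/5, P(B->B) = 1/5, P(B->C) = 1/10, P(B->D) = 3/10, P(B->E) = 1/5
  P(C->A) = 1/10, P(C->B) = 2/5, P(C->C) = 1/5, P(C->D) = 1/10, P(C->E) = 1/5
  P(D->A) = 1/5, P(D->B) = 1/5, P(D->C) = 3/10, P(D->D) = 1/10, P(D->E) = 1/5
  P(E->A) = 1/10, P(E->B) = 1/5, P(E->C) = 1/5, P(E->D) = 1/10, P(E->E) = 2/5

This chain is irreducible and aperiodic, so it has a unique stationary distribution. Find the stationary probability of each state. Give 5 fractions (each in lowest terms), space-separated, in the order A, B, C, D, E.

Answer: 176/1259 1133/5036 981/5036 871/5036 1347/5036

Derivation:
The stationary distribution satisfies pi = pi * P, i.e.:
  pi_A = 1/10*pi_A + 1/5*pi_B + 1/10*pi_C + 1/5*pi_D + 1/10*pi_E
  pi_B = 1/10*pi_A + 1/5*pi_B + 2/5*pi_C + 1/5*pi_D + 1/5*pi_E
  pi_C = 1/5*pi_A + 1/10*pi_B + 1/5*pi_C + 3/10*pi_D + 1/5*pi_E
  pi_D = 3/10*pi_A + 3/10*pi_B + 1/10*pi_C + 1/10*pi_D + 1/10*pi_E
  pi_E = 3/10*pi_A + 1/5*pi_B + 1/5*pi_C + 1/5*pi_D + 2/5*pi_E
with normalization: pi_A + pi_B + pi_C + pi_D + pi_E = 1.

Using the first 4 balance equations plus normalization, the linear system A*pi = b is:
  [-9/10, 1/5, 1/10, 1/5, 1/10] . pi = 0
  [1/10, -4/5, 2/5, 1/5, 1/5] . pi = 0
  [1/5, 1/10, -4/5, 3/10, 1/5] . pi = 0
  [3/10, 3/10, 1/10, -9/10, 1/10] . pi = 0
  [1, 1, 1, 1, 1] . pi = 1

Solving yields:
  pi_A = 176/1259
  pi_B = 1133/5036
  pi_C = 981/5036
  pi_D = 871/5036
  pi_E = 1347/5036

Verification (pi * P):
  176/1259*1/10 + 1133/5036*1/5 + 981/5036*1/10 + 871/5036*1/5 + 1347/5036*1/10 = 176/1259 = pi_A  (ok)
  176/1259*1/10 + 1133/5036*1/5 + 981/5036*2/5 + 871/5036*1/5 + 1347/5036*1/5 = 1133/5036 = pi_B  (ok)
  176/1259*1/5 + 1133/5036*1/10 + 981/5036*1/5 + 871/5036*3/10 + 1347/5036*1/5 = 981/5036 = pi_C  (ok)
  176/1259*3/10 + 1133/5036*3/10 + 981/5036*1/10 + 871/5036*1/10 + 1347/5036*1/10 = 871/5036 = pi_D  (ok)
  176/1259*3/10 + 1133/5036*1/5 + 981/5036*1/5 + 871/5036*1/5 + 1347/5036*2/5 = 1347/5036 = pi_E  (ok)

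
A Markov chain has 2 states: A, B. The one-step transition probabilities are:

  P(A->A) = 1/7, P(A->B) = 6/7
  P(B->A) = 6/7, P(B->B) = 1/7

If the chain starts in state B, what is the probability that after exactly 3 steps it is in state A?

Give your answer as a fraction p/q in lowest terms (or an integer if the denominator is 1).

Answer: 234/343

Derivation:
Computing P^3 by repeated multiplication:
P^1 =
  A: [1/7, 6/7]
  B: [6/7, 1/7]
P^2 =
  A: [37/49, 12/49]
  B: [12/49, 37/49]
P^3 =
  A: [109/343, 234/343]
  B: [234/343, 109/343]

(P^3)[B -> A] = 234/343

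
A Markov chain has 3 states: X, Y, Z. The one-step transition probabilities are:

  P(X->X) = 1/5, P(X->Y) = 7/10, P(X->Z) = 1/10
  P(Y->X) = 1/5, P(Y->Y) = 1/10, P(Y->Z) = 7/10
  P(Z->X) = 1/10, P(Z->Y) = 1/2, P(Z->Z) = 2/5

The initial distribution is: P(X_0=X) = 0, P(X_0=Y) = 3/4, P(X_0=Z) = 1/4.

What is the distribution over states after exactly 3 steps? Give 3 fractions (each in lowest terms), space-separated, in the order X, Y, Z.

Answer: 637/4000 691/2000 1981/4000

Derivation:
Propagating the distribution step by step (d_{t+1} = d_t * P):
d_0 = (X=0, Y=3/4, Z=1/4)
  d_1[X] = 0*1/5 + 3/4*1/5 + 1/4*1/10 = 7/40
  d_1[Y] = 0*7/10 + 3/4*1/10 + 1/4*1/2 = 1/5
  d_1[Z] = 0*1/10 + 3/4*7/10 + 1/4*2/5 = 5/8
d_1 = (X=7/40, Y=1/5, Z=5/8)
  d_2[X] = 7/40*1/5 + 1/5*1/5 + 5/8*1/10 = 11/80
  d_2[Y] = 7/40*7/10 + 1/5*1/10 + 5/8*1/2 = 91/200
  d_2[Z] = 7/40*1/10 + 1/5*7/10 + 5/8*2/5 = 163/400
d_2 = (X=11/80, Y=91/200, Z=163/400)
  d_3[X] = 11/80*1/5 + 91/200*1/5 + 163/400*1/10 = 637/4000
  d_3[Y] = 11/80*7/10 + 91/200*1/10 + 163/400*1/2 = 691/2000
  d_3[Z] = 11/80*1/10 + 91/200*7/10 + 163/400*2/5 = 1981/4000
d_3 = (X=637/4000, Y=691/2000, Z=1981/4000)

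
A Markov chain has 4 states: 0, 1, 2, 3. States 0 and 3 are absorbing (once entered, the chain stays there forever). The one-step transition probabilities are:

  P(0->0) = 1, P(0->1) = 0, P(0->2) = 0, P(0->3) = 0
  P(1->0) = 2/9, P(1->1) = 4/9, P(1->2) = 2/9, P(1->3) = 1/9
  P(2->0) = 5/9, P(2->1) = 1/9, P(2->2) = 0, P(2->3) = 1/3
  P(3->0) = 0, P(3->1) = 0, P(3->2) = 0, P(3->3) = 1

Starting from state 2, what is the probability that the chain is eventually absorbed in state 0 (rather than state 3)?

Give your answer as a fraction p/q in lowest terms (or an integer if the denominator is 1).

Answer: 27/43

Derivation:
Let a_i = P(absorbed in 0 | start in state i).
Boundary conditions: a_0 = 1, a_3 = 0.
For each transient state i, a_i = sum_j P(i->j) * a_j:
  a_1 = 2/9*a_0 + 4/9*a_1 + 2/9*a_2 + 1/9*a_3
  a_2 = 5/9*a_0 + 1/9*a_1 + 0*a_2 + 1/3*a_3

Substituting a_0 = 1 and a_3 = 0, rearrange to (I - Q) a = r where r[i] = P(i -> 0):
  [5/9, -2/9] . (a_1, a_2) = 2/9
  [-1/9, 1] . (a_1, a_2) = 5/9

Solving yields:
  a_1 = 28/43
  a_2 = 27/43

Starting state is 2, so the absorption probability is a_2 = 27/43.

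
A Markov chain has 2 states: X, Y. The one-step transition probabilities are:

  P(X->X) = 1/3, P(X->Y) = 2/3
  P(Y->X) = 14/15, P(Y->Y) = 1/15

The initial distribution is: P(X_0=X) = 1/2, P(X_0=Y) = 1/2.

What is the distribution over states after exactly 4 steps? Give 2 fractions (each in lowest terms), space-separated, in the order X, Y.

Answer: 2147/3750 1603/3750

Derivation:
Propagating the distribution step by step (d_{t+1} = d_t * P):
d_0 = (X=1/2, Y=1/2)
  d_1[X] = 1/2*1/3 + 1/2*14/15 = 19/30
  d_1[Y] = 1/2*2/3 + 1/2*1/15 = 11/30
d_1 = (X=19/30, Y=11/30)
  d_2[X] = 19/30*1/3 + 11/30*14/15 = 83/150
  d_2[Y] = 19/30*2/3 + 11/30*1/15 = 67/150
d_2 = (X=83/150, Y=67/150)
  d_3[X] = 83/150*1/3 + 67/150*14/15 = 451/750
  d_3[Y] = 83/150*2/3 + 67/150*1/15 = 299/750
d_3 = (X=451/750, Y=299/750)
  d_4[X] = 451/750*1/3 + 299/750*14/15 = 2147/3750
  d_4[Y] = 451/750*2/3 + 299/750*1/15 = 1603/3750
d_4 = (X=2147/3750, Y=1603/3750)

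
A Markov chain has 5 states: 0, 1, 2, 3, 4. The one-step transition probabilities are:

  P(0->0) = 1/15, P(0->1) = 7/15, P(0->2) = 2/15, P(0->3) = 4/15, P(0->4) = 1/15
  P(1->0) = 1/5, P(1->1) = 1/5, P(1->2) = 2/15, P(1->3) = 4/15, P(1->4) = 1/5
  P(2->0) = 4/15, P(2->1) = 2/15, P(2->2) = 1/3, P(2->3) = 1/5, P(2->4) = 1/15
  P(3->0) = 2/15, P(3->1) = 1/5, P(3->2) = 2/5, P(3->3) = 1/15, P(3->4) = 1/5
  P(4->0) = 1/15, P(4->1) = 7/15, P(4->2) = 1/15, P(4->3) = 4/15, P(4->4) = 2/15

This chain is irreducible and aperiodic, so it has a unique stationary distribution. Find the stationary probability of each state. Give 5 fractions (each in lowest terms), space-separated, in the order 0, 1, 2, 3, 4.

The stationary distribution satisfies pi = pi * P, i.e.:
  pi_0 = 1/15*pi_0 + 1/5*pi_1 + 4/15*pi_2 + 2/15*pi_3 + 1/15*pi_4
  pi_1 = 7/15*pi_0 + 1/5*pi_1 + 2/15*pi_2 + 1/5*pi_3 + 7/15*pi_4
  pi_2 = 2/15*pi_0 + 2/15*pi_1 + 1/3*pi_2 + 2/5*pi_3 + 1/15*pi_4
  pi_3 = 4/15*pi_0 + 4/15*pi_1 + 1/5*pi_2 + 1/15*pi_3 + 4/15*pi_4
  pi_4 = 1/15*pi_0 + 1/5*pi_1 + 1/15*pi_2 + 1/5*pi_3 + 2/15*pi_4
with normalization: pi_0 + pi_1 + pi_2 + pi_3 + pi_4 = 1.

Using the first 4 balance equations plus normalization, the linear system A*pi = b is:
  [-14/15, 1/5, 4/15, 2/15, 1/15] . pi = 0
  [7/15, -4/5, 2/15, 1/5, 7/15] . pi = 0
  [2/15, 2/15, -2/3, 2/5, 1/15] . pi = 0
  [4/15, 4/15, 1/5, -14/15, 4/15] . pi = 0
  [1, 1, 1, 1, 1] . pi = 1

Solving yields:
  pi_0 = 1341/8330
  pi_1 = 1104/4165
  pi_2 = 937/4165
  pi_3 = 1747/8330
  pi_4 = 116/833

Verification (pi * P):
  1341/8330*1/15 + 1104/4165*1/5 + 937/4165*4/15 + 1747/8330*2/15 + 116/833*1/15 = 1341/8330 = pi_0  (ok)
  1341/8330*7/15 + 1104/4165*1/5 + 937/4165*2/15 + 1747/8330*1/5 + 116/833*7/15 = 1104/4165 = pi_1  (ok)
  1341/8330*2/15 + 1104/4165*2/15 + 937/4165*1/3 + 1747/8330*2/5 + 116/833*1/15 = 937/4165 = pi_2  (ok)
  1341/8330*4/15 + 1104/4165*4/15 + 937/4165*1/5 + 1747/8330*1/15 + 116/833*4/15 = 1747/8330 = pi_3  (ok)
  1341/8330*1/15 + 1104/4165*1/5 + 937/4165*1/15 + 1747/8330*1/5 + 116/833*2/15 = 116/833 = pi_4  (ok)

Answer: 1341/8330 1104/4165 937/4165 1747/8330 116/833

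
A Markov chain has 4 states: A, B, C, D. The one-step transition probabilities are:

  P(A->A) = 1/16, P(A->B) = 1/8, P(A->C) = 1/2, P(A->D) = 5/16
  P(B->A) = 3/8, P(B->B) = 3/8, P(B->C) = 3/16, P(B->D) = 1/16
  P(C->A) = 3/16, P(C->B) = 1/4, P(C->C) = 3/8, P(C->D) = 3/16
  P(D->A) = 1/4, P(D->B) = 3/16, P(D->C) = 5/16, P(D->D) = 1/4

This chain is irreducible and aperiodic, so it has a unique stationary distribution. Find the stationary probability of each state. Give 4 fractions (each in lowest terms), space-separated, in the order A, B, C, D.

The stationary distribution satisfies pi = pi * P, i.e.:
  pi_A = 1/16*pi_A + 3/8*pi_B + 3/16*pi_C + 1/4*pi_D
  pi_B = 1/8*pi_A + 3/8*pi_B + 1/4*pi_C + 3/16*pi_D
  pi_C = 1/2*pi_A + 3/16*pi_B + 3/8*pi_C + 5/16*pi_D
  pi_D = 5/16*pi_A + 1/16*pi_B + 3/16*pi_C + 1/4*pi_D
with normalization: pi_A + pi_B + pi_C + pi_D = 1.

Using the first 3 balance equations plus normalization, the linear system A*pi = b is:
  [-15/16, 3/8, 3/16, 1/4] . pi = 0
  [1/8, -5/8, 1/4, 3/16] . pi = 0
  [1/2, 3/16, -5/8, 5/16] . pi = 0
  [1, 1, 1, 1] . pi = 1

Solving yields:
  pi_A = 829/3808
  pi_B = 229/952
  pi_C = 1313/3808
  pi_D = 375/1904

Verification (pi * P):
  829/3808*1/16 + 229/952*3/8 + 1313/3808*3/16 + 375/1904*1/4 = 829/3808 = pi_A  (ok)
  829/3808*1/8 + 229/952*3/8 + 1313/3808*1/4 + 375/1904*3/16 = 229/952 = pi_B  (ok)
  829/3808*1/2 + 229/952*3/16 + 1313/3808*3/8 + 375/1904*5/16 = 1313/3808 = pi_C  (ok)
  829/3808*5/16 + 229/952*1/16 + 1313/3808*3/16 + 375/1904*1/4 = 375/1904 = pi_D  (ok)

Answer: 829/3808 229/952 1313/3808 375/1904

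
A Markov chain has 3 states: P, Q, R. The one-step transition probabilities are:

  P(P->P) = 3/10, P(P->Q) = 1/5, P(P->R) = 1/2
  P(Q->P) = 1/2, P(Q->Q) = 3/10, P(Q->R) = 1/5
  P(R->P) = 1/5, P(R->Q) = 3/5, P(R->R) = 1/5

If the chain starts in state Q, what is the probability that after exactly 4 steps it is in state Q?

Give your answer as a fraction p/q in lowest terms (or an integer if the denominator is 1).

Computing P^4 by repeated multiplication:
P^1 =
  P: [3/10, 1/5, 1/2]
  Q: [1/2, 3/10, 1/5]
  R: [1/5, 3/5, 1/5]
P^2 =
  P: [29/100, 21/50, 29/100]
  Q: [17/50, 31/100, 7/20]
  R: [2/5, 17/50, 13/50]
P^3 =
  P: [71/200, 179/500, 287/1000]
  Q: [327/1000, 371/1000, 151/500]
  R: [171/500, 169/500, 8/25]
P^4 =
  P: [3429/10000, 1753/5000, 613/2000]
  Q: [43/125, 3579/10000, 2981/10000]
  R: [839/2500, 1809/5000, 1513/5000]

(P^4)[Q -> Q] = 3579/10000

Answer: 3579/10000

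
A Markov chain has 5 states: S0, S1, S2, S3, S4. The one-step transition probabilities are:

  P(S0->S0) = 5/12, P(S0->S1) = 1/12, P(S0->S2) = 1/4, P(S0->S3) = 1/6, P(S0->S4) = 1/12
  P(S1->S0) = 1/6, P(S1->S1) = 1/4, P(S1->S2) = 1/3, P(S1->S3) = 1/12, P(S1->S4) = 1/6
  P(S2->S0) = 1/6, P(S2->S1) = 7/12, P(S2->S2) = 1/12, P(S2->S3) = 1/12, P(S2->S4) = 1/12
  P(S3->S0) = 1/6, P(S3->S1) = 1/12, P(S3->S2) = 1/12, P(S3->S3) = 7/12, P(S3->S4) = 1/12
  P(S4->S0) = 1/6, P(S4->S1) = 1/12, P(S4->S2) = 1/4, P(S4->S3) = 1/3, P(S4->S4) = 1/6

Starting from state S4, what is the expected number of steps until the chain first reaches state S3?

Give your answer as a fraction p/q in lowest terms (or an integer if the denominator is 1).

Answer: 14472/2587

Derivation:
Let h_i = expected steps to first reach S3 from state i.
Boundary: h_S3 = 0.
First-step equations for the other states:
  h_S0 = 1 + 5/12*h_S0 + 1/12*h_S1 + 1/4*h_S2 + 1/6*h_S3 + 1/12*h_S4
  h_S1 = 1 + 1/6*h_S0 + 1/4*h_S1 + 1/3*h_S2 + 1/12*h_S3 + 1/6*h_S4
  h_S2 = 1 + 1/6*h_S0 + 7/12*h_S1 + 1/12*h_S2 + 1/12*h_S3 + 1/12*h_S4
  h_S4 = 1 + 1/6*h_S0 + 1/12*h_S1 + 1/4*h_S2 + 1/3*h_S3 + 1/6*h_S4

Substituting h_S3 = 0 and rearranging gives the linear system (I - Q) h = 1:
  [7/12, -1/12, -1/4, -1/12] . (h_S0, h_S1, h_S2, h_S4) = 1
  [-1/6, 3/4, -1/3, -1/6] . (h_S0, h_S1, h_S2, h_S4) = 1
  [-1/6, -7/12, 11/12, -1/12] . (h_S0, h_S1, h_S2, h_S4) = 1
  [-1/6, -1/12, -1/4, 5/6] . (h_S0, h_S1, h_S2, h_S4) = 1

Solving yields:
  h_S0 = 17688/2587
  h_S1 = 19332/2587
  h_S2 = 1512/199
  h_S4 = 14472/2587

Starting state is S4, so the expected hitting time is h_S4 = 14472/2587.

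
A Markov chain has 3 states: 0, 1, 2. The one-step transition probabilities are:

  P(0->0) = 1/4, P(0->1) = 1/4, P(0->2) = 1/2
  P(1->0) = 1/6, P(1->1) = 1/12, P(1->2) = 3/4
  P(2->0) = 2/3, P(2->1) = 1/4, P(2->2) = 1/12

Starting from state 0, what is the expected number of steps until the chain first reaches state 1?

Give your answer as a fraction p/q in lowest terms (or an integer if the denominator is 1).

Let h_i = expected steps to first reach 1 from state i.
Boundary: h_1 = 0.
First-step equations for the other states:
  h_0 = 1 + 1/4*h_0 + 1/4*h_1 + 1/2*h_2
  h_2 = 1 + 2/3*h_0 + 1/4*h_1 + 1/12*h_2

Substituting h_1 = 0 and rearranging gives the linear system (I - Q) h = 1:
  [3/4, -1/2] . (h_0, h_2) = 1
  [-2/3, 11/12] . (h_0, h_2) = 1

Solving yields:
  h_0 = 4
  h_2 = 4

Starting state is 0, so the expected hitting time is h_0 = 4.

Answer: 4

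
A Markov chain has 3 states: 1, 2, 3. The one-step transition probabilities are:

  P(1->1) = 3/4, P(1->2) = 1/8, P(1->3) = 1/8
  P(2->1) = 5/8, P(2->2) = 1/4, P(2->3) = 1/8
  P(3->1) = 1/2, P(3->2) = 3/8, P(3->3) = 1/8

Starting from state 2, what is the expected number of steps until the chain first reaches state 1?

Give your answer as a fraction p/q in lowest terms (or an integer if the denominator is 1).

Answer: 64/39

Derivation:
Let h_i = expected steps to first reach 1 from state i.
Boundary: h_1 = 0.
First-step equations for the other states:
  h_2 = 1 + 5/8*h_1 + 1/4*h_2 + 1/8*h_3
  h_3 = 1 + 1/2*h_1 + 3/8*h_2 + 1/8*h_3

Substituting h_1 = 0 and rearranging gives the linear system (I - Q) h = 1:
  [3/4, -1/8] . (h_2, h_3) = 1
  [-3/8, 7/8] . (h_2, h_3) = 1

Solving yields:
  h_2 = 64/39
  h_3 = 24/13

Starting state is 2, so the expected hitting time is h_2 = 64/39.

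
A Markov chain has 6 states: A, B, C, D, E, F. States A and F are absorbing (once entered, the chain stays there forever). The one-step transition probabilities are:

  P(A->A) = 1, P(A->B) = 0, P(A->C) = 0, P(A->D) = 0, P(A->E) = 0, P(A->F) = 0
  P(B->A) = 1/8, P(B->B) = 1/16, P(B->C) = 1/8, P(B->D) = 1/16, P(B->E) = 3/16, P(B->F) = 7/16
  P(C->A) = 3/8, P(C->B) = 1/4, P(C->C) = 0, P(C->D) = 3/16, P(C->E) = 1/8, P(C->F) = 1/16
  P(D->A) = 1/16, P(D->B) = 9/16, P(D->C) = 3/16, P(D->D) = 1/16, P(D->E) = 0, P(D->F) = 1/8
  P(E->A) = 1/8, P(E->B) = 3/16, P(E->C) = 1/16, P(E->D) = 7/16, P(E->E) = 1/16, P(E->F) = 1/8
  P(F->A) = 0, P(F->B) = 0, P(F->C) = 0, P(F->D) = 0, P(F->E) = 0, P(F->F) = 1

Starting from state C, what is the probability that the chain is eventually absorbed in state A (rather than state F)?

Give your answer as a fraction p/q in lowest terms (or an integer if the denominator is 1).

Answer: 196/341

Derivation:
Let a_i = P(absorbed in A | start in state i).
Boundary conditions: a_A = 1, a_F = 0.
For each transient state i, a_i = sum_j P(i->j) * a_j:
  a_B = 1/8*a_A + 1/16*a_B + 1/8*a_C + 1/16*a_D + 3/16*a_E + 7/16*a_F
  a_C = 3/8*a_A + 1/4*a_B + 0*a_C + 3/16*a_D + 1/8*a_E + 1/16*a_F
  a_D = 1/16*a_A + 9/16*a_B + 3/16*a_C + 1/16*a_D + 0*a_E + 1/8*a_F
  a_E = 1/8*a_A + 3/16*a_B + 1/16*a_C + 7/16*a_D + 1/16*a_E + 1/8*a_F

Substituting a_A = 1 and a_F = 0, rearrange to (I - Q) a = r where r[i] = P(i -> A):
  [15/16, -1/8, -1/16, -3/16] . (a_B, a_C, a_D, a_E) = 1/8
  [-1/4, 1, -3/16, -1/8] . (a_B, a_C, a_D, a_E) = 3/8
  [-9/16, -3/16, 15/16, 0] . (a_B, a_C, a_D, a_E) = 1/16
  [-3/16, -1/16, -7/16, 15/16] . (a_B, a_C, a_D, a_E) = 1/8

Solving yields:
  a_B = 971/3069
  a_C = 196/341
  a_D = 380/1023
  a_E = 1253/3069

Starting state is C, so the absorption probability is a_C = 196/341.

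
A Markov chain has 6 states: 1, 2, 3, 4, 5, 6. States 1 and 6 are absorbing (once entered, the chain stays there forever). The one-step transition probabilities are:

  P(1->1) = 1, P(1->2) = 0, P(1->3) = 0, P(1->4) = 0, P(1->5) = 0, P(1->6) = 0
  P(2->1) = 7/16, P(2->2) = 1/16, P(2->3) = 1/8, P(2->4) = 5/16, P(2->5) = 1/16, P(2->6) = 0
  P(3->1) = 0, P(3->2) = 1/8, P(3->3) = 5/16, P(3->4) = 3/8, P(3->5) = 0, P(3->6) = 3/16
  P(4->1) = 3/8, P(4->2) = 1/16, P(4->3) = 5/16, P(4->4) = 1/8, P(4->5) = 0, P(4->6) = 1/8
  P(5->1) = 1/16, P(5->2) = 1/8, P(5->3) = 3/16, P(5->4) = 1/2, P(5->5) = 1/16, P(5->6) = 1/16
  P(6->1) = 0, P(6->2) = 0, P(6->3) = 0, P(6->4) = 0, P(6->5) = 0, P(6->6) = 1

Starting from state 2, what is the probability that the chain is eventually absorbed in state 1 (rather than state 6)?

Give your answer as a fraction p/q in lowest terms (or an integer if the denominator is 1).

Answer: 2830/3541

Derivation:
Let a_i = P(absorbed in 1 | start in state i).
Boundary conditions: a_1 = 1, a_6 = 0.
For each transient state i, a_i = sum_j P(i->j) * a_j:
  a_2 = 7/16*a_1 + 1/16*a_2 + 1/8*a_3 + 5/16*a_4 + 1/16*a_5 + 0*a_6
  a_3 = 0*a_1 + 1/8*a_2 + 5/16*a_3 + 3/8*a_4 + 0*a_5 + 3/16*a_6
  a_4 = 3/8*a_1 + 1/16*a_2 + 5/16*a_3 + 1/8*a_4 + 0*a_5 + 1/8*a_6
  a_5 = 1/16*a_1 + 1/8*a_2 + 3/16*a_3 + 1/2*a_4 + 1/16*a_5 + 1/16*a_6

Substituting a_1 = 1 and a_6 = 0, rearrange to (I - Q) a = r where r[i] = P(i -> 1):
  [15/16, -1/8, -5/16, -1/16] . (a_2, a_3, a_4, a_5) = 7/16
  [-1/8, 11/16, -3/8, 0] . (a_2, a_3, a_4, a_5) = 0
  [-1/16, -5/16, 7/8, 0] . (a_2, a_3, a_4, a_5) = 3/8
  [-1/8, -3/16, -1/2, 15/16] . (a_2, a_3, a_4, a_5) = 1/16

Solving yields:
  a_2 = 2830/3541
  a_3 = 1804/3541
  a_4 = 2364/3541
  a_5 = 2235/3541

Starting state is 2, so the absorption probability is a_2 = 2830/3541.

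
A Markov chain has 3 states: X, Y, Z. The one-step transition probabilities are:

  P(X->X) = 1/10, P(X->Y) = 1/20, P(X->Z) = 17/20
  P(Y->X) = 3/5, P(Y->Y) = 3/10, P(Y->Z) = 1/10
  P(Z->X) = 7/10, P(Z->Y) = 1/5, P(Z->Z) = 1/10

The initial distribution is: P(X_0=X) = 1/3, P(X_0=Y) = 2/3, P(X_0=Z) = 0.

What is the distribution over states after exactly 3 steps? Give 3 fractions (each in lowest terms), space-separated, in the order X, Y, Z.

Answer: 13/30 367/2400 331/800

Derivation:
Propagating the distribution step by step (d_{t+1} = d_t * P):
d_0 = (X=1/3, Y=2/3, Z=0)
  d_1[X] = 1/3*1/10 + 2/3*3/5 + 0*7/10 = 13/30
  d_1[Y] = 1/3*1/20 + 2/3*3/10 + 0*1/5 = 13/60
  d_1[Z] = 1/3*17/20 + 2/3*1/10 + 0*1/10 = 7/20
d_1 = (X=13/30, Y=13/60, Z=7/20)
  d_2[X] = 13/30*1/10 + 13/60*3/5 + 7/20*7/10 = 251/600
  d_2[Y] = 13/30*1/20 + 13/60*3/10 + 7/20*1/5 = 47/300
  d_2[Z] = 13/30*17/20 + 13/60*1/10 + 7/20*1/10 = 17/40
d_2 = (X=251/600, Y=47/300, Z=17/40)
  d_3[X] = 251/600*1/10 + 47/300*3/5 + 17/40*7/10 = 13/30
  d_3[Y] = 251/600*1/20 + 47/300*3/10 + 17/40*1/5 = 367/2400
  d_3[Z] = 251/600*17/20 + 47/300*1/10 + 17/40*1/10 = 331/800
d_3 = (X=13/30, Y=367/2400, Z=331/800)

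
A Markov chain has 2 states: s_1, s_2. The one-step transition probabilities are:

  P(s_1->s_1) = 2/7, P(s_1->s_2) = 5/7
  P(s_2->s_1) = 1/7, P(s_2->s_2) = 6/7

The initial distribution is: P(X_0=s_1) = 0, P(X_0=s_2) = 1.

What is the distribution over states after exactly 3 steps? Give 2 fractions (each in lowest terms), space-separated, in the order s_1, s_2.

Answer: 57/343 286/343

Derivation:
Propagating the distribution step by step (d_{t+1} = d_t * P):
d_0 = (s_1=0, s_2=1)
  d_1[s_1] = 0*2/7 + 1*1/7 = 1/7
  d_1[s_2] = 0*5/7 + 1*6/7 = 6/7
d_1 = (s_1=1/7, s_2=6/7)
  d_2[s_1] = 1/7*2/7 + 6/7*1/7 = 8/49
  d_2[s_2] = 1/7*5/7 + 6/7*6/7 = 41/49
d_2 = (s_1=8/49, s_2=41/49)
  d_3[s_1] = 8/49*2/7 + 41/49*1/7 = 57/343
  d_3[s_2] = 8/49*5/7 + 41/49*6/7 = 286/343
d_3 = (s_1=57/343, s_2=286/343)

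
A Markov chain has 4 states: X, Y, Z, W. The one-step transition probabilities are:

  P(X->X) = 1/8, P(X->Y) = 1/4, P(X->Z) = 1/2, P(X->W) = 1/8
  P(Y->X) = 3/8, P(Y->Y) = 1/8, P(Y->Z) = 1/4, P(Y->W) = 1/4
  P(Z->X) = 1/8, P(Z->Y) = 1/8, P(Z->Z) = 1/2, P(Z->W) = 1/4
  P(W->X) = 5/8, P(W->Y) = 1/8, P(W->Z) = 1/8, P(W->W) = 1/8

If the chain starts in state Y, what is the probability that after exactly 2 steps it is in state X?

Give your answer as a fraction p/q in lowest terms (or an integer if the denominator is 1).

Answer: 9/32

Derivation:
Computing P^2 by repeated multiplication:
P^1 =
  X: [1/8, 1/4, 1/2, 1/8]
  Y: [3/8, 1/8, 1/4, 1/4]
  Z: [1/8, 1/8, 1/2, 1/4]
  W: [5/8, 1/8, 1/8, 1/8]
P^2 =
  X: [1/4, 9/64, 25/64, 7/32]
  Y: [9/32, 11/64, 3/8, 11/64]
  Z: [9/32, 9/64, 3/8, 13/64]
  W: [7/32, 13/64, 27/64, 5/32]

(P^2)[Y -> X] = 9/32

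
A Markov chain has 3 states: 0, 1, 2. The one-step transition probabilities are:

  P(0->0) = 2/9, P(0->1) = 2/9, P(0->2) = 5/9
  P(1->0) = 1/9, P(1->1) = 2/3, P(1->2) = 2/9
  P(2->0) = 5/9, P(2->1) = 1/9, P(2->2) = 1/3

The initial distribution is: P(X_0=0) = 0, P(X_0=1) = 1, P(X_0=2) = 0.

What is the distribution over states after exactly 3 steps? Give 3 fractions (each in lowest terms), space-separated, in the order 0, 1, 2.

Propagating the distribution step by step (d_{t+1} = d_t * P):
d_0 = (0=0, 1=1, 2=0)
  d_1[0] = 0*2/9 + 1*1/9 + 0*5/9 = 1/9
  d_1[1] = 0*2/9 + 1*2/3 + 0*1/9 = 2/3
  d_1[2] = 0*5/9 + 1*2/9 + 0*1/3 = 2/9
d_1 = (0=1/9, 1=2/3, 2=2/9)
  d_2[0] = 1/9*2/9 + 2/3*1/9 + 2/9*5/9 = 2/9
  d_2[1] = 1/9*2/9 + 2/3*2/3 + 2/9*1/9 = 40/81
  d_2[2] = 1/9*5/9 + 2/3*2/9 + 2/9*1/3 = 23/81
d_2 = (0=2/9, 1=40/81, 2=23/81)
  d_3[0] = 2/9*2/9 + 40/81*1/9 + 23/81*5/9 = 191/729
  d_3[1] = 2/9*2/9 + 40/81*2/3 + 23/81*1/9 = 299/729
  d_3[2] = 2/9*5/9 + 40/81*2/9 + 23/81*1/3 = 239/729
d_3 = (0=191/729, 1=299/729, 2=239/729)

Answer: 191/729 299/729 239/729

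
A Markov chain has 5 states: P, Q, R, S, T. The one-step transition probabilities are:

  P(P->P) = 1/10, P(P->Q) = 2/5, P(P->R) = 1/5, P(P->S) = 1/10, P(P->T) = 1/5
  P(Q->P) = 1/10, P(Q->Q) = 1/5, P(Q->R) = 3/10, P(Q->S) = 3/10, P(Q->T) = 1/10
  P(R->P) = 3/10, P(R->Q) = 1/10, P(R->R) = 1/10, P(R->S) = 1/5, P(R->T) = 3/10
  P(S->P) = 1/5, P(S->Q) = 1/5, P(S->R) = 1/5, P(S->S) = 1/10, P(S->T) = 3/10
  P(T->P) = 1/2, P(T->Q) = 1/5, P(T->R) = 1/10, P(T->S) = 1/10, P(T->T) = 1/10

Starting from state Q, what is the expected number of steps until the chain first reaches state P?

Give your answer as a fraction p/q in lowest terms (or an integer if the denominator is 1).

Answer: 30/7

Derivation:
Let h_i = expected steps to first reach P from state i.
Boundary: h_P = 0.
First-step equations for the other states:
  h_Q = 1 + 1/10*h_P + 1/5*h_Q + 3/10*h_R + 3/10*h_S + 1/10*h_T
  h_R = 1 + 3/10*h_P + 1/10*h_Q + 1/10*h_R + 1/5*h_S + 3/10*h_T
  h_S = 1 + 1/5*h_P + 1/5*h_Q + 1/5*h_R + 1/10*h_S + 3/10*h_T
  h_T = 1 + 1/2*h_P + 1/5*h_Q + 1/10*h_R + 1/10*h_S + 1/10*h_T

Substituting h_P = 0 and rearranging gives the linear system (I - Q) h = 1:
  [4/5, -3/10, -3/10, -1/10] . (h_Q, h_R, h_S, h_T) = 1
  [-1/10, 9/10, -1/5, -3/10] . (h_Q, h_R, h_S, h_T) = 1
  [-1/5, -1/5, 9/10, -3/10] . (h_Q, h_R, h_S, h_T) = 1
  [-1/5, -1/10, -1/10, 9/10] . (h_Q, h_R, h_S, h_T) = 1

Solving yields:
  h_Q = 30/7
  h_R = 260/77
  h_S = 290/77
  h_T = 20/7

Starting state is Q, so the expected hitting time is h_Q = 30/7.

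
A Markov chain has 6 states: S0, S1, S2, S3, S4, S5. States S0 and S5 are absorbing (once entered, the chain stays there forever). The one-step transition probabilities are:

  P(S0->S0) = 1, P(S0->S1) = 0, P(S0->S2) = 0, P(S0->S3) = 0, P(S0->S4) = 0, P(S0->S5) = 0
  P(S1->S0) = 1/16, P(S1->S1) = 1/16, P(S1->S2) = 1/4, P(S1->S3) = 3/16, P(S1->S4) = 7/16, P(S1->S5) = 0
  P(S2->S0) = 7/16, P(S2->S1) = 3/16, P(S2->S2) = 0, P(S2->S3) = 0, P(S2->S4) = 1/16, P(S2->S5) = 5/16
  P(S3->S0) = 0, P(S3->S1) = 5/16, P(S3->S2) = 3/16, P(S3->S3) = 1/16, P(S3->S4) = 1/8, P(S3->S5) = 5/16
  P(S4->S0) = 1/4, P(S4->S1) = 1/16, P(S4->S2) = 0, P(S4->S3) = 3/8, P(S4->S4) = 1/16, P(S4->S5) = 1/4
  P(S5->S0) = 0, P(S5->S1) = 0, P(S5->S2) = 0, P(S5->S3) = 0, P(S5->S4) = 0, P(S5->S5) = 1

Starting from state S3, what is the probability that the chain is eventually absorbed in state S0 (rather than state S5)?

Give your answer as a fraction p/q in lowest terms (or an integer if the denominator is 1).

Answer: 6340/19293

Derivation:
Let a_i = P(absorbed in S0 | start in state i).
Boundary conditions: a_S0 = 1, a_S5 = 0.
For each transient state i, a_i = sum_j P(i->j) * a_j:
  a_S1 = 1/16*a_S0 + 1/16*a_S1 + 1/4*a_S2 + 3/16*a_S3 + 7/16*a_S4 + 0*a_S5
  a_S2 = 7/16*a_S0 + 3/16*a_S1 + 0*a_S2 + 0*a_S3 + 1/16*a_S4 + 5/16*a_S5
  a_S3 = 0*a_S0 + 5/16*a_S1 + 3/16*a_S2 + 1/16*a_S3 + 1/8*a_S4 + 5/16*a_S5
  a_S4 = 1/4*a_S0 + 1/16*a_S1 + 0*a_S2 + 3/8*a_S3 + 1/16*a_S4 + 1/4*a_S5

Substituting a_S0 = 1 and a_S5 = 0, rearrange to (I - Q) a = r where r[i] = P(i -> S0):
  [15/16, -1/4, -3/16, -7/16] . (a_S1, a_S2, a_S3, a_S4) = 1/16
  [-3/16, 1, 0, -1/16] . (a_S1, a_S2, a_S3, a_S4) = 7/16
  [-5/16, -3/16, 15/16, -1/8] . (a_S1, a_S2, a_S3, a_S4) = 0
  [-1/16, 0, -3/8, 15/16] . (a_S1, a_S2, a_S3, a_S4) = 1/4

Solving yields:
  a_S1 = 6187/12862
  a_S2 = 7133/12862
  a_S3 = 6340/19293
  a_S4 = 5533/12862

Starting state is S3, so the absorption probability is a_S3 = 6340/19293.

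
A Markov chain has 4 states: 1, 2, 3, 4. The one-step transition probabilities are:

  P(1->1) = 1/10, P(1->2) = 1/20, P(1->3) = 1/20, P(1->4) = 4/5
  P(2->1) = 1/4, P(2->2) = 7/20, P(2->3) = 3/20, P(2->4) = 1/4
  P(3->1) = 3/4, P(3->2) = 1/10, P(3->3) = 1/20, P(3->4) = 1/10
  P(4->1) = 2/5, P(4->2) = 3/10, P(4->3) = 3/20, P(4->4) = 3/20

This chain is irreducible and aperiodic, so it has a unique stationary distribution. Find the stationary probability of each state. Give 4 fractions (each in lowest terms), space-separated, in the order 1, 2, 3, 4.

Answer: 3383/10828 2283/10828 1169/10828 3993/10828

Derivation:
The stationary distribution satisfies pi = pi * P, i.e.:
  pi_1 = 1/10*pi_1 + 1/4*pi_2 + 3/4*pi_3 + 2/5*pi_4
  pi_2 = 1/20*pi_1 + 7/20*pi_2 + 1/10*pi_3 + 3/10*pi_4
  pi_3 = 1/20*pi_1 + 3/20*pi_2 + 1/20*pi_3 + 3/20*pi_4
  pi_4 = 4/5*pi_1 + 1/4*pi_2 + 1/10*pi_3 + 3/20*pi_4
with normalization: pi_1 + pi_2 + pi_3 + pi_4 = 1.

Using the first 3 balance equations plus normalization, the linear system A*pi = b is:
  [-9/10, 1/4, 3/4, 2/5] . pi = 0
  [1/20, -13/20, 1/10, 3/10] . pi = 0
  [1/20, 3/20, -19/20, 3/20] . pi = 0
  [1, 1, 1, 1] . pi = 1

Solving yields:
  pi_1 = 3383/10828
  pi_2 = 2283/10828
  pi_3 = 1169/10828
  pi_4 = 3993/10828

Verification (pi * P):
  3383/10828*1/10 + 2283/10828*1/4 + 1169/10828*3/4 + 3993/10828*2/5 = 3383/10828 = pi_1  (ok)
  3383/10828*1/20 + 2283/10828*7/20 + 1169/10828*1/10 + 3993/10828*3/10 = 2283/10828 = pi_2  (ok)
  3383/10828*1/20 + 2283/10828*3/20 + 1169/10828*1/20 + 3993/10828*3/20 = 1169/10828 = pi_3  (ok)
  3383/10828*4/5 + 2283/10828*1/4 + 1169/10828*1/10 + 3993/10828*3/20 = 3993/10828 = pi_4  (ok)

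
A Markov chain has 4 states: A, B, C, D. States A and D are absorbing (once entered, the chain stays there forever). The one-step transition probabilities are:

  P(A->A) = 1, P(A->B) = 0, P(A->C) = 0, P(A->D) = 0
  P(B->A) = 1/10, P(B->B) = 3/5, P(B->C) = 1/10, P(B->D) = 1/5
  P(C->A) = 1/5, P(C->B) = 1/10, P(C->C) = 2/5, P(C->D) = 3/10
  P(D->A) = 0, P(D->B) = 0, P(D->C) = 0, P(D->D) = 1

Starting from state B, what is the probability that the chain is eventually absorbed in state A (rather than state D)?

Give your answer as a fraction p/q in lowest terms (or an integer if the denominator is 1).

Answer: 8/23

Derivation:
Let a_i = P(absorbed in A | start in state i).
Boundary conditions: a_A = 1, a_D = 0.
For each transient state i, a_i = sum_j P(i->j) * a_j:
  a_B = 1/10*a_A + 3/5*a_B + 1/10*a_C + 1/5*a_D
  a_C = 1/5*a_A + 1/10*a_B + 2/5*a_C + 3/10*a_D

Substituting a_A = 1 and a_D = 0, rearrange to (I - Q) a = r where r[i] = P(i -> A):
  [2/5, -1/10] . (a_B, a_C) = 1/10
  [-1/10, 3/5] . (a_B, a_C) = 1/5

Solving yields:
  a_B = 8/23
  a_C = 9/23

Starting state is B, so the absorption probability is a_B = 8/23.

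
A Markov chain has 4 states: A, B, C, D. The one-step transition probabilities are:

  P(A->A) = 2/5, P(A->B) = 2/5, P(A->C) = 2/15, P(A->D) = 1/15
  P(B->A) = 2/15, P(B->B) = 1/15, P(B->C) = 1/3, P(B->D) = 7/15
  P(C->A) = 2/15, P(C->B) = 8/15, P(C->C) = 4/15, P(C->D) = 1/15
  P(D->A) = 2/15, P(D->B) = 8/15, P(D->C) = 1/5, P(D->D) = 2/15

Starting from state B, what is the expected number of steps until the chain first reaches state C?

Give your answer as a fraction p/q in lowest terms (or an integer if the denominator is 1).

Answer: 66/17

Derivation:
Let h_i = expected steps to first reach C from state i.
Boundary: h_C = 0.
First-step equations for the other states:
  h_A = 1 + 2/5*h_A + 2/5*h_B + 2/15*h_C + 1/15*h_D
  h_B = 1 + 2/15*h_A + 1/15*h_B + 1/3*h_C + 7/15*h_D
  h_D = 1 + 2/15*h_A + 8/15*h_B + 1/5*h_C + 2/15*h_D

Substituting h_C = 0 and rearranging gives the linear system (I - Q) h = 1:
  [3/5, -2/5, -1/15] . (h_A, h_B, h_D) = 1
  [-2/15, 14/15, -7/15] . (h_A, h_B, h_D) = 1
  [-2/15, -8/15, 13/15] . (h_A, h_B, h_D) = 1

Solving yields:
  h_A = 402/85
  h_B = 66/17
  h_D = 363/85

Starting state is B, so the expected hitting time is h_B = 66/17.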